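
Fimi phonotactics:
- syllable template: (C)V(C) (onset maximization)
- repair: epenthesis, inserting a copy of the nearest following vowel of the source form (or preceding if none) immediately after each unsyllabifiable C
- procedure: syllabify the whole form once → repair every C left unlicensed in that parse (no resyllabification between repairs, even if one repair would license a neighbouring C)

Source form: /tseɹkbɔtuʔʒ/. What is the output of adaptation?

The consonants /t/, /k/, /ʒ/ cannot be parsed into a legal (C)V(C) syllable (at most one coda consonant is licensed; onsets are limited to one consonant).
Inserting the epenthetic vowel yields /t/ → /te/, /k/ → /kɔ/, /ʒ/ → /ʒu/.

teseɹkɔbɔtuʔʒu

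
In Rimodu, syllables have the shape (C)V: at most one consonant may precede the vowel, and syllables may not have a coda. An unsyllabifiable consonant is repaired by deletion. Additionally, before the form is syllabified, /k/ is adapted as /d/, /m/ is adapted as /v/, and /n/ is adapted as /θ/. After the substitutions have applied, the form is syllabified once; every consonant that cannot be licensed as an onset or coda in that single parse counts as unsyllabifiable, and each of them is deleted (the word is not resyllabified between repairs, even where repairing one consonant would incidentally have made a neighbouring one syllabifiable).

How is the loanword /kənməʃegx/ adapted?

dəvəʃe

Substitution: /k/ → /d/, /n/ → /θ/, /m/ → /v/, giving /dəθvəʃegx/.
The consonants /θ/, /g/, /x/ cannot be parsed into a legal (C)V syllable (no codas are permitted; onsets are limited to one consonant).
Each unlicensed consonant is deleted: /θ/, /g/, /x/.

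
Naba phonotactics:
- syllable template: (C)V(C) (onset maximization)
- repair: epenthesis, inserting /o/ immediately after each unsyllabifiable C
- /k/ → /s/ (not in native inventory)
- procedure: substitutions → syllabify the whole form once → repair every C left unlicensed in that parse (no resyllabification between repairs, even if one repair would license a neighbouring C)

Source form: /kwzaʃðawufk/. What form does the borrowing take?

Substitution: /k/ → /s/, giving /swzaʃðawufs/.
Under (C)V(C), the unsyllabifiable consonants are /s/, /w/, /s/ (at most one coda consonant is licensed; onsets are limited to one consonant).
Inserting the epenthetic vowel yields /s/ → /so/, /w/ → /wo/, /s/ → /so/.

sowozaʃðawufso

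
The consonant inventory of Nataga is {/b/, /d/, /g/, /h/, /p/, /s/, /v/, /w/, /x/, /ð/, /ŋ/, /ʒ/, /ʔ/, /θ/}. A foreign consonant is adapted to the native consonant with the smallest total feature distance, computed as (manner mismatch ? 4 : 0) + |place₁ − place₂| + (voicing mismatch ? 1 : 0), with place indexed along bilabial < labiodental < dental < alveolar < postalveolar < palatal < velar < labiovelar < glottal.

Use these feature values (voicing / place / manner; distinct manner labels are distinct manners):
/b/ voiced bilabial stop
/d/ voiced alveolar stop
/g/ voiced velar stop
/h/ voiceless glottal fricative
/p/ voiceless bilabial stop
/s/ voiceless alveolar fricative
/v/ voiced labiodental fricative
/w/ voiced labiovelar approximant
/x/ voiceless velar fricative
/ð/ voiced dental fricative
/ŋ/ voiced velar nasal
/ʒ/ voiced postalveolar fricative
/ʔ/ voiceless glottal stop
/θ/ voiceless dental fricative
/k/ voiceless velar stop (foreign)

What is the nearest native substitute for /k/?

g

/g/ is closest: same manner (stop), place distance 0 (velar→velar), voicing differs (+1); total 1. Next closest is /ʔ/ at distance 2.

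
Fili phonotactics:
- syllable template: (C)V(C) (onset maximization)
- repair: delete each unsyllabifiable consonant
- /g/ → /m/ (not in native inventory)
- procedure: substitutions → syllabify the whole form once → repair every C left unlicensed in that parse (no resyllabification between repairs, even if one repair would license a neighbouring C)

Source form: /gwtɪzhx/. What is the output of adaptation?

tɪz

Substitution: /g/ → /m/, giving /mwtɪzhx/.
Syllabifying with onset maximization leaves /m/, /w/, /h/, /x/ stranded (at most one coda consonant is licensed; onsets are limited to one consonant).
Deletion applies to /m/, /w/, /h/, /x/.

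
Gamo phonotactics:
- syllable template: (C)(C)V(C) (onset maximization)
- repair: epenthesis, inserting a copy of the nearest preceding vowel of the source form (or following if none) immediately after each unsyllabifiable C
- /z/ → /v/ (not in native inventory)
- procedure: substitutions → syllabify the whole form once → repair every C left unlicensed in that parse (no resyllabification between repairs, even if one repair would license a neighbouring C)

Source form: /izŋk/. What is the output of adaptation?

ivŋiki

Substitution: /z/ → /v/, giving /ivŋk/.
Under (C)(C)V(C), the unsyllabifiable consonants are /ŋ/, /k/ (at most one coda consonant is licensed; onsets may contain at most 2 consonants).
Each unlicensed consonant becomes the onset of a new syllable: /ŋ/ → /ŋi/, /k/ → /ki/.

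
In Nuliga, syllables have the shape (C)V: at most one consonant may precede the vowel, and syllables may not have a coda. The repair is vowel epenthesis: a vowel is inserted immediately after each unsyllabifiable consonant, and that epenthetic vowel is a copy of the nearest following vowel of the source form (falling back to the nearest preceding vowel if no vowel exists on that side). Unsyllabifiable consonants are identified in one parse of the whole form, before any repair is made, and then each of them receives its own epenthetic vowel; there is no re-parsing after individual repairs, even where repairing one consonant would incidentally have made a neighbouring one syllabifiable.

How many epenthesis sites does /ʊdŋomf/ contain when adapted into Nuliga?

3

The unsyllabifiable consonants are /d/, /m/, /f/; each receives one epenthetic vowel.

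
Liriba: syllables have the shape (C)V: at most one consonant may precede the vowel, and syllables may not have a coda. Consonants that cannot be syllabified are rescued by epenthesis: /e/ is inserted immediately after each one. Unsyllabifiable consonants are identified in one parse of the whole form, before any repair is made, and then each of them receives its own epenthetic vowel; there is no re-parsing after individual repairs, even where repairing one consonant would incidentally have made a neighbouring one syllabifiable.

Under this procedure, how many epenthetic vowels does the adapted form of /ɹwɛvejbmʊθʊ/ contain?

The unsyllabifiable consonants are /ɹ/, /j/, /b/; each receives one epenthetic vowel.

3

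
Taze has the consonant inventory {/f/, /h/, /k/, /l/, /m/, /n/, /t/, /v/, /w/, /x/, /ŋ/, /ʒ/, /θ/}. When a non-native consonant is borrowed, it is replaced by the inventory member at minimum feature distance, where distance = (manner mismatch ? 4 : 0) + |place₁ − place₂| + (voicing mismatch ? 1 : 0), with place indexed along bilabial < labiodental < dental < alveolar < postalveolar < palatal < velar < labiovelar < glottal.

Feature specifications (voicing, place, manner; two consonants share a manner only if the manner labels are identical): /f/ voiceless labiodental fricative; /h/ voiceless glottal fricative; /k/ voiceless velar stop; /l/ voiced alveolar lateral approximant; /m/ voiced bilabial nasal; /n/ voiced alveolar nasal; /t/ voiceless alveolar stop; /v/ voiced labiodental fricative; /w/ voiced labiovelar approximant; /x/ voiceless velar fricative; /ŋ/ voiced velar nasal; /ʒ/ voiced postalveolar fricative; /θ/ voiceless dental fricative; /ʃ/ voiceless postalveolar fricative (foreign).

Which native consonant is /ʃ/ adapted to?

ʒ

/ʒ/ is closest: same manner (fricative), place distance 0 (postalveolar→postalveolar), voicing differs (+1); total 1. Next closest is /x/ at distance 2.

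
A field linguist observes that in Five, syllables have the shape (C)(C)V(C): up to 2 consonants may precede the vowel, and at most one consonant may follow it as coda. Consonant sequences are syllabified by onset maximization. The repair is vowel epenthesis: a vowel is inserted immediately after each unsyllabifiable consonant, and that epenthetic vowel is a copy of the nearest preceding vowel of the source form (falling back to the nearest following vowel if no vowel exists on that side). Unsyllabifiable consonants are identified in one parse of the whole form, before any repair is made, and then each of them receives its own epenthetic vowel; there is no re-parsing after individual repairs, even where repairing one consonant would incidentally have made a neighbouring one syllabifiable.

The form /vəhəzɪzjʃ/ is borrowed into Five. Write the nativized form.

Under (C)(C)V(C), the unsyllabifiable consonants are /j/, /ʃ/ (at most one coda consonant is licensed; onsets may contain at most 2 consonants).
Epenthesis after each stranded consonant: /j/ → /jɪ/, /ʃ/ → /ʃɪ/.

vəhəzɪzjɪʃɪ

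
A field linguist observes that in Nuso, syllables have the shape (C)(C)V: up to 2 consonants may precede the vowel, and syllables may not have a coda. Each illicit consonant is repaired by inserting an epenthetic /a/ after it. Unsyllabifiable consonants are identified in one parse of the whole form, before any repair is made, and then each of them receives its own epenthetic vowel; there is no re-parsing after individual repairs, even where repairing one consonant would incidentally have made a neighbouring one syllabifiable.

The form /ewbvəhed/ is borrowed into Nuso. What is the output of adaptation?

ewabvəheda

The consonants /w/, /d/ cannot be parsed into a legal (C)(C)V syllable (no codas are permitted; onsets may contain at most 2 consonants).
Epenthesis after each stranded consonant: /w/ → /wa/, /d/ → /da/.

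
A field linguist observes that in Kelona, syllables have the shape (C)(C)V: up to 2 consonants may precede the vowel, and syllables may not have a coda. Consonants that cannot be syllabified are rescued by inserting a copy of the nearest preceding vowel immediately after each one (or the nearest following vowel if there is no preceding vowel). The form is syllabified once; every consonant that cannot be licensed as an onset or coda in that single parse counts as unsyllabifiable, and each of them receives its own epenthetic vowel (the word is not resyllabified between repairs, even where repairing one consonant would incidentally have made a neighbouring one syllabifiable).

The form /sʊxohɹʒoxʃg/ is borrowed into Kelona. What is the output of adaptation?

Under (C)(C)V, the unsyllabifiable consonants are /h/, /x/, /ʃ/, /g/ (no codas are permitted; onsets may contain at most 2 consonants).
Each unlicensed consonant becomes the onset of a new syllable: /h/ → /ho/, /x/ → /xo/, /ʃ/ → /ʃo/, /g/ → /go/.

sʊxohoɹʒoxoʃogo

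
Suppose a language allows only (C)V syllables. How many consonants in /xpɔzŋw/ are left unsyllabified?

4

The consonants /x/, /z/, /ŋ/, /w/ cannot be parsed into a legal (C)V syllable (no codas are permitted; onsets are limited to one consonant).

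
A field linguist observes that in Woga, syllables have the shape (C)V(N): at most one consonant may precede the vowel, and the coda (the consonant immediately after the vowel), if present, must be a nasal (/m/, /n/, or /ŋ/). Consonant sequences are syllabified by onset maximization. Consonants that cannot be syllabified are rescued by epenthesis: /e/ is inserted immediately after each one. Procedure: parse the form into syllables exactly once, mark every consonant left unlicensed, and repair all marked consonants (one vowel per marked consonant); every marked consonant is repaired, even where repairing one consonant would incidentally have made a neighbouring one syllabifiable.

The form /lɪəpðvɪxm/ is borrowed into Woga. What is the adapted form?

lɪəpeðevɪxeme

Under (C)V(N), the unsyllabifiable consonants are /p/, /ð/, /x/, /m/ (only a nasal (/m/, /n/, or /ŋ/) is licensed in coda position; onsets are limited to one consonant).
Inserting the epenthetic vowel yields /p/ → /pe/, /ð/ → /ðe/, /x/ → /xe/, /m/ → /me/.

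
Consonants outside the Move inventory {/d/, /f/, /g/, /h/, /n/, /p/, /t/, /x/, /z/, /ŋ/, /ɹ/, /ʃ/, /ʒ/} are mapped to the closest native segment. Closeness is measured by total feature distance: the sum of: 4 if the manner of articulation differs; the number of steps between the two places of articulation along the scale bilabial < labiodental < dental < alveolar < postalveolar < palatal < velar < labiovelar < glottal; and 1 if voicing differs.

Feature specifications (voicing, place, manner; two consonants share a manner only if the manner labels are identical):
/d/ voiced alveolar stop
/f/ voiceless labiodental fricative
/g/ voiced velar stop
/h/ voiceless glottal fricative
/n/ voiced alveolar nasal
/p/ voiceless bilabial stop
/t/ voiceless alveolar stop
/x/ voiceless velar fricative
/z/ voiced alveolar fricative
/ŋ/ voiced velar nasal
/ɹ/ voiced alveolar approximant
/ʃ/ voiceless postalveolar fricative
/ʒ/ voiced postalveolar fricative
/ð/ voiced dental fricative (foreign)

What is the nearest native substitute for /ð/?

/z/ is closest: same manner (fricative), place distance 1 (dental→alveolar), same voicing; total 1. Next closest is /f/ at distance 2.

z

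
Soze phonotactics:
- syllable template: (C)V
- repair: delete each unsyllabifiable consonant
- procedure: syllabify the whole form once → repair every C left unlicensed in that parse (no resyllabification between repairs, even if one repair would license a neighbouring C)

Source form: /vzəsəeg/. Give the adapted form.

Under (C)V, the unsyllabifiable consonants are /v/, /g/ (no codas are permitted; onsets are limited to one consonant).
Deleting the stranded consonants removes /v/, /g/.

zəsəe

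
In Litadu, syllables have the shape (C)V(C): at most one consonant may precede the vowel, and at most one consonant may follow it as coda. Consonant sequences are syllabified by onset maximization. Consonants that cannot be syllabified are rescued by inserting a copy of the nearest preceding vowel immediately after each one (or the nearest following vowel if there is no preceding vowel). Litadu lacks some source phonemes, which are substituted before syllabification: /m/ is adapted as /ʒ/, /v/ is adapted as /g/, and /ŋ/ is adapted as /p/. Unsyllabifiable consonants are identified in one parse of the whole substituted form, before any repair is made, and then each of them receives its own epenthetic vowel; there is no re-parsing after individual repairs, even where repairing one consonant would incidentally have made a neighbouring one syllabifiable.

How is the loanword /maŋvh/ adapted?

Substitution: /m/ → /ʒ/, /ŋ/ → /p/, /v/ → /g/, giving /ʒapgh/.
The consonants /g/, /h/ cannot be parsed into a legal (C)V(C) syllable (at most one coda consonant is licensed; onsets are limited to one consonant).
Each unlicensed consonant becomes the onset of a new syllable: /g/ → /ga/, /h/ → /ha/.

ʒapgaha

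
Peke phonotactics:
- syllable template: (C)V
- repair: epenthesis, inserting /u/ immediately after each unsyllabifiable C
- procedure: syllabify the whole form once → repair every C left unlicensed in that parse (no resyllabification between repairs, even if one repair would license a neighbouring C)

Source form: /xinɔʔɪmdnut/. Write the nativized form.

Syllabifying with onset maximization leaves /m/, /d/, /t/ stranded (no codas are permitted; onsets are limited to one consonant).
Inserting the epenthetic vowel yields /m/ → /mu/, /d/ → /du/, /t/ → /tu/.

xinɔʔɪmudunutu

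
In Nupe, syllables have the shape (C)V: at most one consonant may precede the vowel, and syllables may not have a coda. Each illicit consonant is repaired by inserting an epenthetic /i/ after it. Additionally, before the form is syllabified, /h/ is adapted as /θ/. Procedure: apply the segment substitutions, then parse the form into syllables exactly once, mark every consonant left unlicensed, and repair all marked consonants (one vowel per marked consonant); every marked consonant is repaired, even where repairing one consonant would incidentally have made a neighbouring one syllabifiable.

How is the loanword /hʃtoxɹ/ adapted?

Substitution: /h/ → /θ/, giving /θʃtoxɹ/.
Under (C)V, the unsyllabifiable consonants are /θ/, /ʃ/, /x/, /ɹ/ (no codas are permitted; onsets are limited to one consonant).
Inserting the epenthetic vowel yields /θ/ → /θi/, /ʃ/ → /ʃi/, /x/ → /xi/, /ɹ/ → /ɹi/.

θiʃitoxiɹi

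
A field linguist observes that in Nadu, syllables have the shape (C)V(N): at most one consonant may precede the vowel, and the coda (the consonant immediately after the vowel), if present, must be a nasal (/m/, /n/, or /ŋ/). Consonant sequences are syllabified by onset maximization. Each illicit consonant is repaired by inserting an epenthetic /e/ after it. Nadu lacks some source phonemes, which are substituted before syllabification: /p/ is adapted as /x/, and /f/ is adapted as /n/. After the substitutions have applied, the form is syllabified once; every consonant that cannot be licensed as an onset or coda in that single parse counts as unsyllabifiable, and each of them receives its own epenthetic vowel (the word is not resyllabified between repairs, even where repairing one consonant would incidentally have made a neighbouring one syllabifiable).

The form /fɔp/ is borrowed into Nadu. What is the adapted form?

nɔxe

Substitution: /f/ → /n/, /p/ → /x/, giving /nɔx/.
The consonants /x/ cannot be parsed into a legal (C)V(N) syllable (only a nasal (/m/, /n/, or /ŋ/) is licensed in coda position; onsets are limited to one consonant).
Epenthesis after each stranded consonant: /x/ → /xe/.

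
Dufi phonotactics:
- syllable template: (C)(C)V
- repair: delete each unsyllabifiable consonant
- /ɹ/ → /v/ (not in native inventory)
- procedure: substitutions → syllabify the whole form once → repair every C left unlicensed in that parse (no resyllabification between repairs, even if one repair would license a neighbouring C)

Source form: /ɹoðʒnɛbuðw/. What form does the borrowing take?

voʒnɛbu

Substitution: /ɹ/ → /v/, giving /voðʒnɛbuðw/.
Under (C)(C)V, the unsyllabifiable consonants are /ð/, /ð/, /w/ (no codas are permitted; onsets may contain at most 2 consonants).
Deletion applies to /ð/, /ð/, /w/.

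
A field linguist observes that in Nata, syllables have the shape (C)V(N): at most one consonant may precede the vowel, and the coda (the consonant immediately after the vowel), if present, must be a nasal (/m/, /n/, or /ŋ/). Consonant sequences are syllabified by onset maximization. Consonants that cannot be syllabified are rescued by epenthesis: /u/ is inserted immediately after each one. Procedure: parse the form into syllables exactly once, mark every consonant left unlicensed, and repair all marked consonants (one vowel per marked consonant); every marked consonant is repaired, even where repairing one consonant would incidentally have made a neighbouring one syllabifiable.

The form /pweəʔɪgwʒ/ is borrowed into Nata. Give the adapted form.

Under (C)V(N), the unsyllabifiable consonants are /p/, /g/, /w/, /ʒ/ (only a nasal (/m/, /n/, or /ŋ/) is licensed in coda position; onsets are limited to one consonant).
Each unlicensed consonant becomes the onset of a new syllable: /p/ → /pu/, /g/ → /gu/, /w/ → /wu/, /ʒ/ → /ʒu/.

puweəʔɪguwuʒu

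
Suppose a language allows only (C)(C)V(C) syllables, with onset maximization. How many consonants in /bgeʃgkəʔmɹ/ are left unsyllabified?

Syllabifying with onset maximization leaves /m/, /ɹ/ stranded (at most one coda consonant is licensed; onsets may contain at most 2 consonants).

2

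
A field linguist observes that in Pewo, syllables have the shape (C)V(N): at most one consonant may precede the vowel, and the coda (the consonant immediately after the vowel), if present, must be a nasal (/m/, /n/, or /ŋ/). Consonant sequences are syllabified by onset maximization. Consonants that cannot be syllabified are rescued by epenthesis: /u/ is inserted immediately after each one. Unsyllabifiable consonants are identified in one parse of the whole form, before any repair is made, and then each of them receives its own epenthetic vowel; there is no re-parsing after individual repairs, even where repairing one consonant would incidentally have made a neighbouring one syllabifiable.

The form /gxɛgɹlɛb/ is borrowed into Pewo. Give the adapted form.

guxɛguɹulɛbu

Syllabifying with onset maximization leaves /g/, /g/, /ɹ/, /b/ stranded (only a nasal (/m/, /n/, or /ŋ/) is licensed in coda position; onsets are limited to one consonant).
Each unlicensed consonant becomes the onset of a new syllable: /g/ → /gu/, /g/ → /gu/, /ɹ/ → /ɹu/, /b/ → /bu/.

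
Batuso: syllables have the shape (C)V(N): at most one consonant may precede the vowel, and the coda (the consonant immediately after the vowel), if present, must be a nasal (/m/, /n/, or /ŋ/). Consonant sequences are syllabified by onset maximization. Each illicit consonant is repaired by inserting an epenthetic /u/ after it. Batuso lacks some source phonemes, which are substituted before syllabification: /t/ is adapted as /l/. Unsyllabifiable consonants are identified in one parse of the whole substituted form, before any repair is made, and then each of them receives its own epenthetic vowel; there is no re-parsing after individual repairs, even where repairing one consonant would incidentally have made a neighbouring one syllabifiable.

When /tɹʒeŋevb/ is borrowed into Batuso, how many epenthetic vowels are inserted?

After substitution the input is /lɹʒeŋevb/.
The unsyllabifiable consonants are /l/, /ɹ/, /v/, /b/; each receives one epenthetic vowel.

4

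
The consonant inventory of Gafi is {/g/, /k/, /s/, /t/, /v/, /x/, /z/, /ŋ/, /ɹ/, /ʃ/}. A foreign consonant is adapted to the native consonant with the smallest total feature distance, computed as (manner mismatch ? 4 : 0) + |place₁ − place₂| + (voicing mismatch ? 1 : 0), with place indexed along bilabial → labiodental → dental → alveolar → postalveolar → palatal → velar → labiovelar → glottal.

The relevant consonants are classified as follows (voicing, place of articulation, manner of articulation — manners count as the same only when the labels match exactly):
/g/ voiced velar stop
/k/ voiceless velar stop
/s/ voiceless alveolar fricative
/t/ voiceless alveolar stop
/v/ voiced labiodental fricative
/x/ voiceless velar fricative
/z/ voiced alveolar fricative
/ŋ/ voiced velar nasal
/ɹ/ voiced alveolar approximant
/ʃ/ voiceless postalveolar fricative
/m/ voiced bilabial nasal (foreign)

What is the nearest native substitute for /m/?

/v/ is closest: manner differs (nasal→fricative, +4), place distance 1 (bilabial→labiodental), same voicing; total 5. Next closest is /ŋ/ at distance 6.

v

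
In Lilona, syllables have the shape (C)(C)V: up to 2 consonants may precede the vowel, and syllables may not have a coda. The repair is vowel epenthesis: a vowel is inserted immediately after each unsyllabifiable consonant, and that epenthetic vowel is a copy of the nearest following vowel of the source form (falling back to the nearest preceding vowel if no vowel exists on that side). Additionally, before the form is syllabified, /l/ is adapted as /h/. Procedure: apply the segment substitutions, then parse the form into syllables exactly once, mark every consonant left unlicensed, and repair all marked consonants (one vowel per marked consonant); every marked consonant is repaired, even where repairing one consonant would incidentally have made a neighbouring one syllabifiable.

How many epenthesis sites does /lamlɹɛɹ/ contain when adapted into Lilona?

2

After substitution the input is /hamhɹɛɹ/.
The unsyllabifiable consonants are /m/, /ɹ/; each receives one epenthetic vowel.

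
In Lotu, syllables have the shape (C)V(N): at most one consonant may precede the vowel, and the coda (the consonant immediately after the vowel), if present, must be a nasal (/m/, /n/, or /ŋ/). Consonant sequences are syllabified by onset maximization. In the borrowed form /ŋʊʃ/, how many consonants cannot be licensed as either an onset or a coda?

1

Under (C)V(N), the unsyllabifiable consonants are /ʃ/ (only a nasal (/m/, /n/, or /ŋ/) is licensed in coda position; onsets are limited to one consonant).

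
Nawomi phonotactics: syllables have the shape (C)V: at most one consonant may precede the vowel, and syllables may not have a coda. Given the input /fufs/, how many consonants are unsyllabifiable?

Under (C)V, the unsyllabifiable consonants are /f/, /s/ (no codas are permitted; onsets are limited to one consonant).

2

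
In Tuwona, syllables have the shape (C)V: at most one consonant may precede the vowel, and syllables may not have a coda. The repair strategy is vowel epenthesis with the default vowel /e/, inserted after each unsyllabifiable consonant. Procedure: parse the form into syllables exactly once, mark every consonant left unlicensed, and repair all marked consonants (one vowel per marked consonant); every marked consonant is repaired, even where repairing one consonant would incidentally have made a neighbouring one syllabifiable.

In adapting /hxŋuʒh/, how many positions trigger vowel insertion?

4

The unsyllabifiable consonants are /h/, /x/, /ʒ/, /h/; each receives one epenthetic vowel.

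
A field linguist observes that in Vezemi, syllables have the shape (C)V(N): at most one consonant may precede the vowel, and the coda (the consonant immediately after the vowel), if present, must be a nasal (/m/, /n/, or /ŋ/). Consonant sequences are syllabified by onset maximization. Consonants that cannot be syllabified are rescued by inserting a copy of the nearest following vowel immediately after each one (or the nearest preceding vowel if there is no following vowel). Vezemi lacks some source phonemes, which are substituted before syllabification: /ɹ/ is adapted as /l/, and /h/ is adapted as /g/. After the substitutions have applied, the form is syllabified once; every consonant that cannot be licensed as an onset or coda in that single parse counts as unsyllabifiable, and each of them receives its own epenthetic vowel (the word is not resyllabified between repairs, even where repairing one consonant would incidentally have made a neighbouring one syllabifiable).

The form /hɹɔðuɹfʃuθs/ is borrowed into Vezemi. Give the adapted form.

Substitution: /h/ → /g/, /ɹ/ → /l/, giving /glɔðulfʃuθs/.
Syllabifying with onset maximization leaves /g/, /l/, /f/, /θ/, /s/ stranded (only a nasal (/m/, /n/, or /ŋ/) is licensed in coda position; onsets are limited to one consonant).
Epenthesis after each stranded consonant: /g/ → /gɔ/, /l/ → /lu/, /f/ → /fu/, /θ/ → /θu/, /s/ → /su/.

gɔlɔðulufuʃuθusu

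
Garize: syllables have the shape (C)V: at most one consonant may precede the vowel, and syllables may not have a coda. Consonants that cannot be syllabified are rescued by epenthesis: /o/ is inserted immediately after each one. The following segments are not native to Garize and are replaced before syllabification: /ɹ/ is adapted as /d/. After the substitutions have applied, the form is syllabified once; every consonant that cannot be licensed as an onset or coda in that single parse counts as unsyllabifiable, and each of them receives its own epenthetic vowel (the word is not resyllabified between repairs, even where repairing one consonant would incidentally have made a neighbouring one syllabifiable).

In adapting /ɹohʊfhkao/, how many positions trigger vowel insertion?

2

After substitution the input is /dohʊfhkao/.
The unsyllabifiable consonants are /f/, /h/; each receives one epenthetic vowel.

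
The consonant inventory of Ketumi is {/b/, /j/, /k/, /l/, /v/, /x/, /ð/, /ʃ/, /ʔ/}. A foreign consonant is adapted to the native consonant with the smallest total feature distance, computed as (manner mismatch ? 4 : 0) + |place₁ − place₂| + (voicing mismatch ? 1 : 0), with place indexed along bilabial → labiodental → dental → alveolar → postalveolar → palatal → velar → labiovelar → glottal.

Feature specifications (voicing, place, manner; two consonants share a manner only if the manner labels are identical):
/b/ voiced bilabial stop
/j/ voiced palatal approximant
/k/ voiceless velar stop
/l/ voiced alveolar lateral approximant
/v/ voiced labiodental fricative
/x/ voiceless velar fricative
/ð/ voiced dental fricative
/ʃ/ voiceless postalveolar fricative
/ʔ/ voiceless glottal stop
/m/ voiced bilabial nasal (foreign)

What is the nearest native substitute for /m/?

/b/ is closest: manner differs (nasal→stop, +4), place distance 0 (bilabial→bilabial), same voicing; total 4. Next closest is /v/ at distance 5.

b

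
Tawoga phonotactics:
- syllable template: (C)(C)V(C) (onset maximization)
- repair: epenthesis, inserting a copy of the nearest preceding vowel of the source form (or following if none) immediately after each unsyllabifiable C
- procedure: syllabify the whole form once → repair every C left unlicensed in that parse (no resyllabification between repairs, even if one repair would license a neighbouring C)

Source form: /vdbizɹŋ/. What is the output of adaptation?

vidbizɹiŋi

Under (C)(C)V(C), the unsyllabifiable consonants are /v/, /ɹ/, /ŋ/ (at most one coda consonant is licensed; onsets may contain at most 2 consonants).
Epenthesis after each stranded consonant: /v/ → /vi/, /ɹ/ → /ɹi/, /ŋ/ → /ŋi/.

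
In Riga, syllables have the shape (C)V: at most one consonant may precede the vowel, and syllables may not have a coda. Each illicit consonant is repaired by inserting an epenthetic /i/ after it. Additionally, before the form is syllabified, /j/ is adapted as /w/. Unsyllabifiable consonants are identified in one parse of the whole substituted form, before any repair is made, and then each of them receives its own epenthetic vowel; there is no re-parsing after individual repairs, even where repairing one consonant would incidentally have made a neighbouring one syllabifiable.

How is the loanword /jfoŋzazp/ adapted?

wifoŋizazipi

Substitution: /j/ → /w/, giving /wfoŋzazp/.
Under (C)V, the unsyllabifiable consonants are /w/, /ŋ/, /z/, /p/ (no codas are permitted; onsets are limited to one consonant).
Epenthesis after each stranded consonant: /w/ → /wi/, /ŋ/ → /ŋi/, /z/ → /zi/, /p/ → /pi/.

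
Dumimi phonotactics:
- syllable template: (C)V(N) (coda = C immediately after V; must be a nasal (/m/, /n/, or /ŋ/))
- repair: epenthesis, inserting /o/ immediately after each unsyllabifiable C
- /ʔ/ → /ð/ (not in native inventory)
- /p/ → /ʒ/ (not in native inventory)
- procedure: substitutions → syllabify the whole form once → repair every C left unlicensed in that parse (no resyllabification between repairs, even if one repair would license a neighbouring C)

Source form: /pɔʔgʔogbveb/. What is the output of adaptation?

ʒɔðogoðogobovebo

Substitution: /p/ → /ʒ/, /ʔ/ → /ð/, giving /ʒɔðgðogbveb/.
Under (C)V(N), the unsyllabifiable consonants are /ð/, /g/, /g/, /b/, /b/ (only a nasal (/m/, /n/, or /ŋ/) is licensed in coda position; onsets are limited to one consonant).
Epenthesis after each stranded consonant: /ð/ → /ðo/, /g/ → /go/, /g/ → /go/, /b/ → /bo/, /b/ → /bo/.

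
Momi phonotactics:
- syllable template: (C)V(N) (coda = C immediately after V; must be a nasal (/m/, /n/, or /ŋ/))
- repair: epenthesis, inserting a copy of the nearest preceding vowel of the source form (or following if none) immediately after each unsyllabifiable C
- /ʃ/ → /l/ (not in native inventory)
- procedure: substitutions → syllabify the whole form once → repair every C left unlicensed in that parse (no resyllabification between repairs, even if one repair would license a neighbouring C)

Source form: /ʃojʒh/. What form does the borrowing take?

Substitution: /ʃ/ → /l/, giving /lojʒh/.
Under (C)V(N), the unsyllabifiable consonants are /j/, /ʒ/, /h/ (only a nasal (/m/, /n/, or /ŋ/) is licensed in coda position; onsets are limited to one consonant).
Epenthesis after each stranded consonant: /j/ → /jo/, /ʒ/ → /ʒo/, /h/ → /ho/.

lojoʒoho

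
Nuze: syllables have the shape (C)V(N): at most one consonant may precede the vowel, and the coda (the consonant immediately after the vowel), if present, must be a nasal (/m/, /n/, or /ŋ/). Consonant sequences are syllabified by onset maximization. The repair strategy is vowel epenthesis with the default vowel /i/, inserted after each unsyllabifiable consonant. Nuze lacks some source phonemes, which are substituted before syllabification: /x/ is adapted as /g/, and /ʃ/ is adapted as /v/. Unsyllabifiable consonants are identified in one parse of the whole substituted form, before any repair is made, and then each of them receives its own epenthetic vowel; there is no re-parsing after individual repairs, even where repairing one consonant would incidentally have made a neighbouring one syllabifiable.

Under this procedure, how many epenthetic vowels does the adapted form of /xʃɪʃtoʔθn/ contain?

After substitution the input is /gvɪvtoʔθn/.
The unsyllabifiable consonants are /g/, /v/, /ʔ/, /θ/, /n/; each receives one epenthetic vowel.

5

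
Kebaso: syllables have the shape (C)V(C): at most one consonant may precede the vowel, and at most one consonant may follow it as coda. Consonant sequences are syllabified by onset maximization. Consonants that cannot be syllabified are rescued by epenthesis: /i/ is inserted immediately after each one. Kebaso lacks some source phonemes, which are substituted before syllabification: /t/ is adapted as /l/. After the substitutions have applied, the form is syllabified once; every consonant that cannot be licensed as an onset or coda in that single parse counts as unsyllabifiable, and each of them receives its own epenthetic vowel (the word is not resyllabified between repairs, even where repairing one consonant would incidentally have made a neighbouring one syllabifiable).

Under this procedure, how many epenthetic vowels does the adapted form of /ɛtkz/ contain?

After substitution the input is /ɛlkz/.
The unsyllabifiable consonants are /k/, /z/; each receives one epenthetic vowel.

2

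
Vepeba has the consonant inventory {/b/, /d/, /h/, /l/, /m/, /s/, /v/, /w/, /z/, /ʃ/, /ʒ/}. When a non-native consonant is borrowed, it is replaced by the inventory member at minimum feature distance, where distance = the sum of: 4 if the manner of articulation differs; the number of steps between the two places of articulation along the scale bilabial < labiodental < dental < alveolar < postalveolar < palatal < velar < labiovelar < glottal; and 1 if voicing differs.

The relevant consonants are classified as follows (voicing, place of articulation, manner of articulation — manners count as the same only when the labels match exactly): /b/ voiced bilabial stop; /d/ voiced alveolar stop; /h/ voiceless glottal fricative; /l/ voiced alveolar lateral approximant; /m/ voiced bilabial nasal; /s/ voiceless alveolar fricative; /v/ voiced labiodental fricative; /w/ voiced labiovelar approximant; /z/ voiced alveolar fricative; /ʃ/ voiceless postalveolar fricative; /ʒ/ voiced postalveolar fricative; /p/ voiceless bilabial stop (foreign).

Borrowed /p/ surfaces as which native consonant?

/b/ is closest: same manner (stop), place distance 0 (bilabial→bilabial), voicing differs (+1); total 1. Next closest is /d/ at distance 4.

b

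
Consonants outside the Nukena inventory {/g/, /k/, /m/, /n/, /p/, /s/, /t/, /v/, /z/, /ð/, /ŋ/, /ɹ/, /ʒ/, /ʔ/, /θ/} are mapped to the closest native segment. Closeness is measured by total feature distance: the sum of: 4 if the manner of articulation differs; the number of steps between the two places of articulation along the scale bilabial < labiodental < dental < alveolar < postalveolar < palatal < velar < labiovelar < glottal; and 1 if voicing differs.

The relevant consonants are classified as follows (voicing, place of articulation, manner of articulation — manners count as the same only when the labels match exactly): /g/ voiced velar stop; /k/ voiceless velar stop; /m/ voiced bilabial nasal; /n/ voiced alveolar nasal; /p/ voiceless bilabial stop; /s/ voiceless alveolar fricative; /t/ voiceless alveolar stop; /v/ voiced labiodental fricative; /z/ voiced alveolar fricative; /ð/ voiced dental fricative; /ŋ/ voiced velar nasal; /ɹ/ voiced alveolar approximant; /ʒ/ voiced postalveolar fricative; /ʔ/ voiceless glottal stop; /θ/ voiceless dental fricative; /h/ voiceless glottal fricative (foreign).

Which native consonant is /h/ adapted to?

ʔ

/ʔ/ is closest: manner differs (fricative→stop, +4), place distance 0 (glottal→glottal), same voicing; total 4. Next closest is /s/ at distance 5.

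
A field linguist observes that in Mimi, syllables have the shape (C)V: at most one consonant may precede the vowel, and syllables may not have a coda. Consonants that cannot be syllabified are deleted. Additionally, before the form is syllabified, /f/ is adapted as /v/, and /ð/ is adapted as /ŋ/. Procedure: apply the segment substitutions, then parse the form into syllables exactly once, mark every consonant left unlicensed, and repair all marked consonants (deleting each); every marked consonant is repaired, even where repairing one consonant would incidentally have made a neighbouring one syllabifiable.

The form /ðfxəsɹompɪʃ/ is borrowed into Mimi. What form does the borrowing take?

Substitution: /ð/ → /ŋ/, /f/ → /v/, giving /ŋvxəsɹompɪʃ/.
The consonants /ŋ/, /v/, /s/, /m/, /ʃ/ cannot be parsed into a legal (C)V syllable (no codas are permitted; onsets are limited to one consonant).
Each unlicensed consonant is deleted: /ŋ/, /v/, /s/, /m/, /ʃ/.

xəɹopɪ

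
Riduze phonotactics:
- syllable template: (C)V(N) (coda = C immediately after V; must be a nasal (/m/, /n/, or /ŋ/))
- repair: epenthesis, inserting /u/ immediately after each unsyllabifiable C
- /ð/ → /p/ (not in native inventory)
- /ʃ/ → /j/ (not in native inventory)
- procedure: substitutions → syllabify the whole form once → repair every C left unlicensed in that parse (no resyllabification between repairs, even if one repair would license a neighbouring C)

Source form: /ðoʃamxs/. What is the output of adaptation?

pojamxusu

Substitution: /ð/ → /p/, /ʃ/ → /j/, giving /pojamxs/.
Syllabifying with onset maximization leaves /x/, /s/ stranded (only a nasal (/m/, /n/, or /ŋ/) is licensed in coda position; onsets are limited to one consonant).
Each unlicensed consonant becomes the onset of a new syllable: /x/ → /xu/, /s/ → /su/.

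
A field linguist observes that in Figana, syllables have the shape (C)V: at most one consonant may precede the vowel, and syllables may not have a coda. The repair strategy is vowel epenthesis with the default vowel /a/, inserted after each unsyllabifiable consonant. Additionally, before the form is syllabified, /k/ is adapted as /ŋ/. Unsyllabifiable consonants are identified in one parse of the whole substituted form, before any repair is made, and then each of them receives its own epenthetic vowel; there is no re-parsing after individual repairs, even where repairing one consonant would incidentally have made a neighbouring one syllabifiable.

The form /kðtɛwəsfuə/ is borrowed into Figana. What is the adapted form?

ŋaðatɛwəsafuə

Substitution: /k/ → /ŋ/, giving /ŋðtɛwəsfuə/.
Under (C)V, the unsyllabifiable consonants are /ŋ/, /ð/, /s/ (no codas are permitted; onsets are limited to one consonant).
Each unlicensed consonant becomes the onset of a new syllable: /ŋ/ → /ŋa/, /ð/ → /ða/, /s/ → /sa/.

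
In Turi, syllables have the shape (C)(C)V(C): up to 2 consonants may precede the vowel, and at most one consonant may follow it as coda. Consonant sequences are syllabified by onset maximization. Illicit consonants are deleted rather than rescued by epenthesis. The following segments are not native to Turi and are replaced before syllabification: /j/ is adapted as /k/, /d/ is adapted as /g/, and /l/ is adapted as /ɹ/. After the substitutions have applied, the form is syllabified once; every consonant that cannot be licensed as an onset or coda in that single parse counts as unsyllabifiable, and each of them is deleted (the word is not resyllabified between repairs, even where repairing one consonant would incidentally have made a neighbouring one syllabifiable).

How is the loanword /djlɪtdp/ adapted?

Substitution: /d/ → /g/, /j/ → /k/, /l/ → /ɹ/, giving /gkɹɪtgp/.
Under (C)(C)V(C), the unsyllabifiable consonants are /g/, /g/, /p/ (at most one coda consonant is licensed; onsets may contain at most 2 consonants).
Deleting the stranded consonants removes /g/, /g/, /p/.

kɹɪt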